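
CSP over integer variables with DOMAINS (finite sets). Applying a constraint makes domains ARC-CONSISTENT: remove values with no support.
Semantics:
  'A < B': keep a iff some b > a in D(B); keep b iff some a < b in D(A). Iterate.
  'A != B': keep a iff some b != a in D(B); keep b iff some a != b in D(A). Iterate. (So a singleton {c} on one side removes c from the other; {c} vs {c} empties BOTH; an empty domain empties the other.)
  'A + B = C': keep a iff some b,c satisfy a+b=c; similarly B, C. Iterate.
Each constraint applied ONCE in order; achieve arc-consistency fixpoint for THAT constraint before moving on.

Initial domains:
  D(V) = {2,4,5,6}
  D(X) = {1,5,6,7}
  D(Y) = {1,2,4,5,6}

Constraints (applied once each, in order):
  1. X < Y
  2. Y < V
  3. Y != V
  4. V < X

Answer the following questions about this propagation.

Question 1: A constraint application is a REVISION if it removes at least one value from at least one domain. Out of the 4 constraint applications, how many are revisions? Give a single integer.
Constraint 1 (X < Y) on D(X)={1,5,6,7} D(Y)={1,2,4,5,6}: X {1,5,6,7}->{1,5}; Y {1,2,4,5,6}->{2,4,5,6} => REVISION
Constraint 2 (Y < V) on D(Y)={2,4,5,6} D(V)={2,4,5,6}: Y {2,4,5,6}->{2,4,5}; V {2,4,5,6}->{4,5,6} => REVISION
Constraint 3 (Y != V) on D(Y)={2,4,5} D(V)={4,5,6}: no change => not a revision
Constraint 4 (V < X) on D(V)={4,5,6} D(X)={1,5}: V {4,5,6}->{4}; X {1,5}->{5} => REVISION
Total revisions = 3

Answer: 3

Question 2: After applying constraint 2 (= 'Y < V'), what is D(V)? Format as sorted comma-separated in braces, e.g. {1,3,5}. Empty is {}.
Answer: {4,5,6}

Derivation:
Constraint 1 (X < Y) on D(X)={1,5,6,7} D(Y)={1,2,4,5,6}: X {1,5,6,7}->{1,5}; Y {1,2,4,5,6}->{2,4,5,6}
Constraint 2 (Y < V) on D(Y)={2,4,5,6} D(V)={2,4,5,6}: Y {2,4,5,6}->{2,4,5}; V {2,4,5,6}->{4,5,6}
So after constraint 2: D(V) = {4,5,6}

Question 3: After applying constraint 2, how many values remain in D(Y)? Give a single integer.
Constraint 1 (X < Y) on D(X)={1,5,6,7} D(Y)={1,2,4,5,6}: X {1,5,6,7}->{1,5}; Y {1,2,4,5,6}->{2,4,5,6}
Constraint 2 (Y < V) on D(Y)={2,4,5,6} D(V)={2,4,5,6}: Y {2,4,5,6}->{2,4,5}; V {2,4,5,6}->{4,5,6}
So after constraint 2: D(Y)={2,4,5}, size = 3

Answer: 3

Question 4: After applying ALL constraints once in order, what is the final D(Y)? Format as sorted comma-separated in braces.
Constraint 1 (X < Y) on D(X)={1,5,6,7} D(Y)={1,2,4,5,6}: X {1,5,6,7}->{1,5}; Y {1,2,4,5,6}->{2,4,5,6}
Constraint 2 (Y < V) on D(Y)={2,4,5,6} D(V)={2,4,5,6}: Y {2,4,5,6}->{2,4,5}; V {2,4,5,6}->{4,5,6}
Constraint 3 (Y != V) on D(Y)={2,4,5} D(V)={4,5,6}: no change
Constraint 4 (V < X) on D(V)={4,5,6} D(X)={1,5}: V {4,5,6}->{4}; X {1,5}->{5}
So after all 4 constraints: D(Y) = {2,4,5}

Answer: {2,4,5}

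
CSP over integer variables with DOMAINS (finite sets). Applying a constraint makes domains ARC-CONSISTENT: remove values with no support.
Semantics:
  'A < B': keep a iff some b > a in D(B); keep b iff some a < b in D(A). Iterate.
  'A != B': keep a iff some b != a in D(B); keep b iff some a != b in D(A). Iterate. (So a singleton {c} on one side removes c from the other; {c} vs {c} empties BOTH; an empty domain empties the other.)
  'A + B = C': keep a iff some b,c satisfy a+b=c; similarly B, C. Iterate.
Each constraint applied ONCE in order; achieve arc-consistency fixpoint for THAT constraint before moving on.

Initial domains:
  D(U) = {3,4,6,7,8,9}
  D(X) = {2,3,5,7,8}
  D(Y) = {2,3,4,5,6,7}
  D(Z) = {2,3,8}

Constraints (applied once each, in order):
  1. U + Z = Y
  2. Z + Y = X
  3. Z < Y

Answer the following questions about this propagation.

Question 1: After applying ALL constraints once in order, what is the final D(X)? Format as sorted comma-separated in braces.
Answer: {7,8}

Derivation:
Constraint 1 (U + Z = Y) on D(U)={3,4,6,7,8,9} D(Z)={2,3,8} D(Y)={2,3,4,5,6,7}: U {3,4,6,7,8,9}->{3,4}; Z {2,3,8}->{2,3}; Y {2,3,4,5,6,7}->{5,6,7}
Constraint 2 (Z + Y = X) on D(Z)={2,3} D(Y)={5,6,7} D(X)={2,3,5,7,8}: Y {5,6,7}->{5,6}; X {2,3,5,7,8}->{7,8}
Constraint 3 (Z < Y) on D(Z)={2,3} D(Y)={5,6}: no change
So after all 3 constraints: D(X) = {7,8}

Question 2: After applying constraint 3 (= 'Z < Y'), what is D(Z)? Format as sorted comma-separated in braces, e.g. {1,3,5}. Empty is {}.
Constraint 1 (U + Z = Y) on D(U)={3,4,6,7,8,9} D(Z)={2,3,8} D(Y)={2,3,4,5,6,7}: U {3,4,6,7,8,9}->{3,4}; Z {2,3,8}->{2,3}; Y {2,3,4,5,6,7}->{5,6,7}
Constraint 2 (Z + Y = X) on D(Z)={2,3} D(Y)={5,6,7} D(X)={2,3,5,7,8}: Y {5,6,7}->{5,6}; X {2,3,5,7,8}->{7,8}
Constraint 3 (Z < Y) on D(Z)={2,3} D(Y)={5,6}: no change
So after constraint 3: D(Z) = {2,3}

Answer: {2,3}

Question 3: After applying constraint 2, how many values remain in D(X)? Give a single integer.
Answer: 2

Derivation:
Constraint 1 (U + Z = Y) on D(U)={3,4,6,7,8,9} D(Z)={2,3,8} D(Y)={2,3,4,5,6,7}: U {3,4,6,7,8,9}->{3,4}; Z {2,3,8}->{2,3}; Y {2,3,4,5,6,7}->{5,6,7}
Constraint 2 (Z + Y = X) on D(Z)={2,3} D(Y)={5,6,7} D(X)={2,3,5,7,8}: Y {5,6,7}->{5,6}; X {2,3,5,7,8}->{7,8}
So after constraint 2: D(X)={7,8}, size = 2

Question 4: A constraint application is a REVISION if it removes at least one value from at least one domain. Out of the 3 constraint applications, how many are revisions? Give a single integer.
Constraint 1 (U + Z = Y) on D(U)={3,4,6,7,8,9} D(Z)={2,3,8} D(Y)={2,3,4,5,6,7}: U {3,4,6,7,8,9}->{3,4}; Z {2,3,8}->{2,3}; Y {2,3,4,5,6,7}->{5,6,7} => REVISION
Constraint 2 (Z + Y = X) on D(Z)={2,3} D(Y)={5,6,7} D(X)={2,3,5,7,8}: Y {5,6,7}->{5,6}; X {2,3,5,7,8}->{7,8} => REVISION
Constraint 3 (Z < Y) on D(Z)={2,3} D(Y)={5,6}: no change => not a revision
Total revisions = 2

Answer: 2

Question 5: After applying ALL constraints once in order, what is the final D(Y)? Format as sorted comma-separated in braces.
Constraint 1 (U + Z = Y) on D(U)={3,4,6,7,8,9} D(Z)={2,3,8} D(Y)={2,3,4,5,6,7}: U {3,4,6,7,8,9}->{3,4}; Z {2,3,8}->{2,3}; Y {2,3,4,5,6,7}->{5,6,7}
Constraint 2 (Z + Y = X) on D(Z)={2,3} D(Y)={5,6,7} D(X)={2,3,5,7,8}: Y {5,6,7}->{5,6}; X {2,3,5,7,8}->{7,8}
Constraint 3 (Z < Y) on D(Z)={2,3} D(Y)={5,6}: no change
So after all 3 constraints: D(Y) = {5,6}

Answer: {5,6}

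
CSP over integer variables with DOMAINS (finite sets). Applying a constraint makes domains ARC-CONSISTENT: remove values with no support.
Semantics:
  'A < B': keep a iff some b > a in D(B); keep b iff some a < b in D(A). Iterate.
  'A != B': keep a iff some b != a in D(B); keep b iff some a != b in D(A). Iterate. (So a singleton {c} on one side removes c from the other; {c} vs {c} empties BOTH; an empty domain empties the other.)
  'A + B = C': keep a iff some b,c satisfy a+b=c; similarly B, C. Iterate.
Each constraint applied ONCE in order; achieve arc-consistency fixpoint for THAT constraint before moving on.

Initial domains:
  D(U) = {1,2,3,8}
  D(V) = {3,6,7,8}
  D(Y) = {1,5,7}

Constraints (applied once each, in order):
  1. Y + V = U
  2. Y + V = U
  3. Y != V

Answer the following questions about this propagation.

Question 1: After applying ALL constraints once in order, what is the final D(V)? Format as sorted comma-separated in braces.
Constraint 1 (Y + V = U) on D(Y)={1,5,7} D(V)={3,6,7,8} D(U)={1,2,3,8}: Y {1,5,7}->{1,5}; V {3,6,7,8}->{3,7}; U {1,2,3,8}->{8}
Constraint 2 (Y + V = U) on D(Y)={1,5} D(V)={3,7} D(U)={8}: no change
Constraint 3 (Y != V) on D(Y)={1,5} D(V)={3,7}: no change
So after all 3 constraints: D(V) = {3,7}

Answer: {3,7}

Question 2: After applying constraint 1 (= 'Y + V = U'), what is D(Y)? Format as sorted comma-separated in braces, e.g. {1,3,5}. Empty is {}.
Answer: {1,5}

Derivation:
Constraint 1 (Y + V = U) on D(Y)={1,5,7} D(V)={3,6,7,8} D(U)={1,2,3,8}: Y {1,5,7}->{1,5}; V {3,6,7,8}->{3,7}; U {1,2,3,8}->{8}
So after constraint 1: D(Y) = {1,5}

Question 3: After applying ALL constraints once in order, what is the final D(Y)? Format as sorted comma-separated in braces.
Answer: {1,5}

Derivation:
Constraint 1 (Y + V = U) on D(Y)={1,5,7} D(V)={3,6,7,8} D(U)={1,2,3,8}: Y {1,5,7}->{1,5}; V {3,6,7,8}->{3,7}; U {1,2,3,8}->{8}
Constraint 2 (Y + V = U) on D(Y)={1,5} D(V)={3,7} D(U)={8}: no change
Constraint 3 (Y != V) on D(Y)={1,5} D(V)={3,7}: no change
So after all 3 constraints: D(Y) = {1,5}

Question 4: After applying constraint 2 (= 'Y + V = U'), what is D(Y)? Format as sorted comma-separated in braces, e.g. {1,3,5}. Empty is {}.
Answer: {1,5}

Derivation:
Constraint 1 (Y + V = U) on D(Y)={1,5,7} D(V)={3,6,7,8} D(U)={1,2,3,8}: Y {1,5,7}->{1,5}; V {3,6,7,8}->{3,7}; U {1,2,3,8}->{8}
Constraint 2 (Y + V = U) on D(Y)={1,5} D(V)={3,7} D(U)={8}: no change
So after constraint 2: D(Y) = {1,5}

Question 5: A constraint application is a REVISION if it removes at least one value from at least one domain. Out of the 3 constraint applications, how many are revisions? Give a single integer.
Constraint 1 (Y + V = U) on D(Y)={1,5,7} D(V)={3,6,7,8} D(U)={1,2,3,8}: Y {1,5,7}->{1,5}; V {3,6,7,8}->{3,7}; U {1,2,3,8}->{8} => REVISION
Constraint 2 (Y + V = U) on D(Y)={1,5} D(V)={3,7} D(U)={8}: no change => not a revision
Constraint 3 (Y != V) on D(Y)={1,5} D(V)={3,7}: no change => not a revision
Total revisions = 1

Answer: 1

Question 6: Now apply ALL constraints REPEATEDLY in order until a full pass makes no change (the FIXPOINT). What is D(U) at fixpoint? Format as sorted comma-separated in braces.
Answer: {8}

Derivation:
pass 0 (initial): D(U)={1,2,3,8}
pass 1: U {1,2,3,8}->{8}; V {3,6,7,8}->{3,7}; Y {1,5,7}->{1,5}
pass 2: no change
Fixpoint after 2 passes: D(U) = {8}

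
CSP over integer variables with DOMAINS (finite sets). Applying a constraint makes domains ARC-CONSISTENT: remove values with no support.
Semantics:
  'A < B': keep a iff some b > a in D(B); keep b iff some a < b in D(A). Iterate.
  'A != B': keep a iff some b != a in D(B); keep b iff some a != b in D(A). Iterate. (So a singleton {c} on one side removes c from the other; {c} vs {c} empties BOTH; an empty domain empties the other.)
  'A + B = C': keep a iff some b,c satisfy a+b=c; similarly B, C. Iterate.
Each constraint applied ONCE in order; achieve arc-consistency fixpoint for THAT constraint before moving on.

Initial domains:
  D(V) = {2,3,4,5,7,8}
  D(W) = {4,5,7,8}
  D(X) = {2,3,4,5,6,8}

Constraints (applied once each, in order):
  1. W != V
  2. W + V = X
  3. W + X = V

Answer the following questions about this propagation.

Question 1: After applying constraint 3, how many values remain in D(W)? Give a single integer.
Constraint 1 (W != V) on D(W)={4,5,7,8} D(V)={2,3,4,5,7,8}: no change
Constraint 2 (W + V = X) on D(W)={4,5,7,8} D(V)={2,3,4,5,7,8} D(X)={2,3,4,5,6,8}: W {4,5,7,8}->{4,5}; V {2,3,4,5,7,8}->{2,3,4}; X {2,3,4,5,6,8}->{6,8}
Constraint 3 (W + X = V) on D(W)={4,5} D(X)={6,8} D(V)={2,3,4}: W {4,5}->{}; X {6,8}->{}; V {2,3,4}->{}
So after constraint 3: D(W)={}, size = 0

Answer: 0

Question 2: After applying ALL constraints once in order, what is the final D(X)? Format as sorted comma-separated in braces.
Answer: {}

Derivation:
Constraint 1 (W != V) on D(W)={4,5,7,8} D(V)={2,3,4,5,7,8}: no change
Constraint 2 (W + V = X) on D(W)={4,5,7,8} D(V)={2,3,4,5,7,8} D(X)={2,3,4,5,6,8}: W {4,5,7,8}->{4,5}; V {2,3,4,5,7,8}->{2,3,4}; X {2,3,4,5,6,8}->{6,8}
Constraint 3 (W + X = V) on D(W)={4,5} D(X)={6,8} D(V)={2,3,4}: W {4,5}->{}; X {6,8}->{}; V {2,3,4}->{}
So after all 3 constraints: D(X) = {}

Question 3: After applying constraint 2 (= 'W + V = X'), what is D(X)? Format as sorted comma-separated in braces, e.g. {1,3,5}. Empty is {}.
Constraint 1 (W != V) on D(W)={4,5,7,8} D(V)={2,3,4,5,7,8}: no change
Constraint 2 (W + V = X) on D(W)={4,5,7,8} D(V)={2,3,4,5,7,8} D(X)={2,3,4,5,6,8}: W {4,5,7,8}->{4,5}; V {2,3,4,5,7,8}->{2,3,4}; X {2,3,4,5,6,8}->{6,8}
So after constraint 2: D(X) = {6,8}

Answer: {6,8}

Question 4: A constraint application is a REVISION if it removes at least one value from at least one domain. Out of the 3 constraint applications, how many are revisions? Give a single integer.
Constraint 1 (W != V) on D(W)={4,5,7,8} D(V)={2,3,4,5,7,8}: no change => not a revision
Constraint 2 (W + V = X) on D(W)={4,5,7,8} D(V)={2,3,4,5,7,8} D(X)={2,3,4,5,6,8}: W {4,5,7,8}->{4,5}; V {2,3,4,5,7,8}->{2,3,4}; X {2,3,4,5,6,8}->{6,8} => REVISION
Constraint 3 (W + X = V) on D(W)={4,5} D(X)={6,8} D(V)={2,3,4}: W {4,5}->{}; X {6,8}->{}; V {2,3,4}->{} => REVISION
Total revisions = 2

Answer: 2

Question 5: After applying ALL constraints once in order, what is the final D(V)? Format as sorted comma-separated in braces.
Answer: {}

Derivation:
Constraint 1 (W != V) on D(W)={4,5,7,8} D(V)={2,3,4,5,7,8}: no change
Constraint 2 (W + V = X) on D(W)={4,5,7,8} D(V)={2,3,4,5,7,8} D(X)={2,3,4,5,6,8}: W {4,5,7,8}->{4,5}; V {2,3,4,5,7,8}->{2,3,4}; X {2,3,4,5,6,8}->{6,8}
Constraint 3 (W + X = V) on D(W)={4,5} D(X)={6,8} D(V)={2,3,4}: W {4,5}->{}; X {6,8}->{}; V {2,3,4}->{}
So after all 3 constraints: D(V) = {}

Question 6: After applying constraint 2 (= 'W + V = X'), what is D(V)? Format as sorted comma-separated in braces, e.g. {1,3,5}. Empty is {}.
Answer: {2,3,4}

Derivation:
Constraint 1 (W != V) on D(W)={4,5,7,8} D(V)={2,3,4,5,7,8}: no change
Constraint 2 (W + V = X) on D(W)={4,5,7,8} D(V)={2,3,4,5,7,8} D(X)={2,3,4,5,6,8}: W {4,5,7,8}->{4,5}; V {2,3,4,5,7,8}->{2,3,4}; X {2,3,4,5,6,8}->{6,8}
So after constraint 2: D(V) = {2,3,4}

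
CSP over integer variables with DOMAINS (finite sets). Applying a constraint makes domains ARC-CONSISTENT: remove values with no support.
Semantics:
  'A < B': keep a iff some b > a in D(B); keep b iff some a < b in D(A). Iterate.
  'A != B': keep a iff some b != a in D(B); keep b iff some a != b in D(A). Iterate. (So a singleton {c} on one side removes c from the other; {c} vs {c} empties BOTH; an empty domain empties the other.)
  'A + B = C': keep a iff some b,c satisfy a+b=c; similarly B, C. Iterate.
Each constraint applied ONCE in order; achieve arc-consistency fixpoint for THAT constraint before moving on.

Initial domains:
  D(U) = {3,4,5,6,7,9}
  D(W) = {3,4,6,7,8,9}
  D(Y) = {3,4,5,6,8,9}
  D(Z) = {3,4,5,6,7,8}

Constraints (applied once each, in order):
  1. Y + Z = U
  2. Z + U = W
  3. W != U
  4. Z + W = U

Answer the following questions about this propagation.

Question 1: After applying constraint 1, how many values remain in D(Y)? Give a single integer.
Constraint 1 (Y + Z = U) on D(Y)={3,4,5,6,8,9} D(Z)={3,4,5,6,7,8} D(U)={3,4,5,6,7,9}: Y {3,4,5,6,8,9}->{3,4,5,6}; Z {3,4,5,6,7,8}->{3,4,5,6}; U {3,4,5,6,7,9}->{6,7,9}
So after constraint 1: D(Y)={3,4,5,6}, size = 4

Answer: 4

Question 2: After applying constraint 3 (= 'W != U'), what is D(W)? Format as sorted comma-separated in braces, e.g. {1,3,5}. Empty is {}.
Constraint 1 (Y + Z = U) on D(Y)={3,4,5,6,8,9} D(Z)={3,4,5,6,7,8} D(U)={3,4,5,6,7,9}: Y {3,4,5,6,8,9}->{3,4,5,6}; Z {3,4,5,6,7,8}->{3,4,5,6}; U {3,4,5,6,7,9}->{6,7,9}
Constraint 2 (Z + U = W) on D(Z)={3,4,5,6} D(U)={6,7,9} D(W)={3,4,6,7,8,9}: Z {3,4,5,6}->{3}; U {6,7,9}->{6}; W {3,4,6,7,8,9}->{9}
Constraint 3 (W != U) on D(W)={9} D(U)={6}: no change
So after constraint 3: D(W) = {9}

Answer: {9}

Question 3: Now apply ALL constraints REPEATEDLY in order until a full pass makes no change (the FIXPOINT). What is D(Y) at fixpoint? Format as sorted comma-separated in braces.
Answer: {}

Derivation:
pass 0 (initial): D(Y)={3,4,5,6,8,9}
pass 1: U {3,4,5,6,7,9}->{}; W {3,4,6,7,8,9}->{}; Y {3,4,5,6,8,9}->{3,4,5,6}; Z {3,4,5,6,7,8}->{}
pass 2: Y {3,4,5,6}->{}
pass 3: no change
Fixpoint after 3 passes: D(Y) = {}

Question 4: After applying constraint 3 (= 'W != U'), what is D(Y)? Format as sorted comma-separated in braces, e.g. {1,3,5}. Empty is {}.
Constraint 1 (Y + Z = U) on D(Y)={3,4,5,6,8,9} D(Z)={3,4,5,6,7,8} D(U)={3,4,5,6,7,9}: Y {3,4,5,6,8,9}->{3,4,5,6}; Z {3,4,5,6,7,8}->{3,4,5,6}; U {3,4,5,6,7,9}->{6,7,9}
Constraint 2 (Z + U = W) on D(Z)={3,4,5,6} D(U)={6,7,9} D(W)={3,4,6,7,8,9}: Z {3,4,5,6}->{3}; U {6,7,9}->{6}; W {3,4,6,7,8,9}->{9}
Constraint 3 (W != U) on D(W)={9} D(U)={6}: no change
So after constraint 3: D(Y) = {3,4,5,6}

Answer: {3,4,5,6}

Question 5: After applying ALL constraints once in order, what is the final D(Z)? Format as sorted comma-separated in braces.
Constraint 1 (Y + Z = U) on D(Y)={3,4,5,6,8,9} D(Z)={3,4,5,6,7,8} D(U)={3,4,5,6,7,9}: Y {3,4,5,6,8,9}->{3,4,5,6}; Z {3,4,5,6,7,8}->{3,4,5,6}; U {3,4,5,6,7,9}->{6,7,9}
Constraint 2 (Z + U = W) on D(Z)={3,4,5,6} D(U)={6,7,9} D(W)={3,4,6,7,8,9}: Z {3,4,5,6}->{3}; U {6,7,9}->{6}; W {3,4,6,7,8,9}->{9}
Constraint 3 (W != U) on D(W)={9} D(U)={6}: no change
Constraint 4 (Z + W = U) on D(Z)={3} D(W)={9} D(U)={6}: Z {3}->{}; W {9}->{}; U {6}->{}
So after all 4 constraints: D(Z) = {}

Answer: {}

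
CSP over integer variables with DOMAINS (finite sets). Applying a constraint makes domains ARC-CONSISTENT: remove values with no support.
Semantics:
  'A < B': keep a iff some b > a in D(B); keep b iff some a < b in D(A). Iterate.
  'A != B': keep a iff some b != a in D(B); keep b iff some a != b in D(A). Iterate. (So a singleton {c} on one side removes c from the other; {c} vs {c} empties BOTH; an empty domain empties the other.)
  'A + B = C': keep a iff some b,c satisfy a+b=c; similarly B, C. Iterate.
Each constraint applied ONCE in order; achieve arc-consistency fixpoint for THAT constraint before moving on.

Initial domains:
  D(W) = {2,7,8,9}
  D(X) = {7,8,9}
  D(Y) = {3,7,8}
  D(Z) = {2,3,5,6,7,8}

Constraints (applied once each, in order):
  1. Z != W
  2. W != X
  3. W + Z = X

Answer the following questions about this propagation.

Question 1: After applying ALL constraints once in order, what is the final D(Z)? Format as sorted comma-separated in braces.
Answer: {2,5,6,7}

Derivation:
Constraint 1 (Z != W) on D(Z)={2,3,5,6,7,8} D(W)={2,7,8,9}: no change
Constraint 2 (W != X) on D(W)={2,7,8,9} D(X)={7,8,9}: no change
Constraint 3 (W + Z = X) on D(W)={2,7,8,9} D(Z)={2,3,5,6,7,8} D(X)={7,8,9}: W {2,7,8,9}->{2,7}; Z {2,3,5,6,7,8}->{2,5,6,7}
So after all 3 constraints: D(Z) = {2,5,6,7}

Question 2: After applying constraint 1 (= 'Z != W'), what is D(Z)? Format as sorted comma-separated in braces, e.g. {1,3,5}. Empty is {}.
Constraint 1 (Z != W) on D(Z)={2,3,5,6,7,8} D(W)={2,7,8,9}: no change
So after constraint 1: D(Z) = {2,3,5,6,7,8}

Answer: {2,3,5,6,7,8}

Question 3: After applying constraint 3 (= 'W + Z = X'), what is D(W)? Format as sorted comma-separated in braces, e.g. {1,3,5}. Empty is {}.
Answer: {2,7}

Derivation:
Constraint 1 (Z != W) on D(Z)={2,3,5,6,7,8} D(W)={2,7,8,9}: no change
Constraint 2 (W != X) on D(W)={2,7,8,9} D(X)={7,8,9}: no change
Constraint 3 (W + Z = X) on D(W)={2,7,8,9} D(Z)={2,3,5,6,7,8} D(X)={7,8,9}: W {2,7,8,9}->{2,7}; Z {2,3,5,6,7,8}->{2,5,6,7}
So after constraint 3: D(W) = {2,7}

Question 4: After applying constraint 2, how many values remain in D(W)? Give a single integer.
Constraint 1 (Z != W) on D(Z)={2,3,5,6,7,8} D(W)={2,7,8,9}: no change
Constraint 2 (W != X) on D(W)={2,7,8,9} D(X)={7,8,9}: no change
So after constraint 2: D(W)={2,7,8,9}, size = 4

Answer: 4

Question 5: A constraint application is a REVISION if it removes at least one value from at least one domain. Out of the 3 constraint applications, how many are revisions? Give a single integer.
Answer: 1

Derivation:
Constraint 1 (Z != W) on D(Z)={2,3,5,6,7,8} D(W)={2,7,8,9}: no change => not a revision
Constraint 2 (W != X) on D(W)={2,7,8,9} D(X)={7,8,9}: no change => not a revision
Constraint 3 (W + Z = X) on D(W)={2,7,8,9} D(Z)={2,3,5,6,7,8} D(X)={7,8,9}: W {2,7,8,9}->{2,7}; Z {2,3,5,6,7,8}->{2,5,6,7} => REVISION
Total revisions = 1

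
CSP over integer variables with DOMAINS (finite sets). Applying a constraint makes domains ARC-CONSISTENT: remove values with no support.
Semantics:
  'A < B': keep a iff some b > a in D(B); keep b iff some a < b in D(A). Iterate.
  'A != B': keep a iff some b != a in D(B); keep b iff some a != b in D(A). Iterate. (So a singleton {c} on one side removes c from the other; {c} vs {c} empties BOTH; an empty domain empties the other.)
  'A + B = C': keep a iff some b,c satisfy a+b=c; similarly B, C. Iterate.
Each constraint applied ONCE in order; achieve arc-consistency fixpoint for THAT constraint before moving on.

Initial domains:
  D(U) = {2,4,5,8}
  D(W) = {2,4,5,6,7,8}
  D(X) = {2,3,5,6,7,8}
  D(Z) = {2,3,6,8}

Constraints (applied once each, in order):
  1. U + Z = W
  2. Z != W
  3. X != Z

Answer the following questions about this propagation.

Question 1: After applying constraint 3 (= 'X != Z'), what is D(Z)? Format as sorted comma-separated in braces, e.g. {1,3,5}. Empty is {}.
Constraint 1 (U + Z = W) on D(U)={2,4,5,8} D(Z)={2,3,6,8} D(W)={2,4,5,6,7,8}: U {2,4,5,8}->{2,4,5}; Z {2,3,6,8}->{2,3,6}; W {2,4,5,6,7,8}->{4,5,6,7,8}
Constraint 2 (Z != W) on D(Z)={2,3,6} D(W)={4,5,6,7,8}: no change
Constraint 3 (X != Z) on D(X)={2,3,5,6,7,8} D(Z)={2,3,6}: no change
So after constraint 3: D(Z) = {2,3,6}

Answer: {2,3,6}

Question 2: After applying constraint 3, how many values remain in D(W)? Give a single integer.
Constraint 1 (U + Z = W) on D(U)={2,4,5,8} D(Z)={2,3,6,8} D(W)={2,4,5,6,7,8}: U {2,4,5,8}->{2,4,5}; Z {2,3,6,8}->{2,3,6}; W {2,4,5,6,7,8}->{4,5,6,7,8}
Constraint 2 (Z != W) on D(Z)={2,3,6} D(W)={4,5,6,7,8}: no change
Constraint 3 (X != Z) on D(X)={2,3,5,6,7,8} D(Z)={2,3,6}: no change
So after constraint 3: D(W)={4,5,6,7,8}, size = 5

Answer: 5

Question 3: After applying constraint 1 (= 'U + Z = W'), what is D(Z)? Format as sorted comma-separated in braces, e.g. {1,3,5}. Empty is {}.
Answer: {2,3,6}

Derivation:
Constraint 1 (U + Z = W) on D(U)={2,4,5,8} D(Z)={2,3,6,8} D(W)={2,4,5,6,7,8}: U {2,4,5,8}->{2,4,5}; Z {2,3,6,8}->{2,3,6}; W {2,4,5,6,7,8}->{4,5,6,7,8}
So after constraint 1: D(Z) = {2,3,6}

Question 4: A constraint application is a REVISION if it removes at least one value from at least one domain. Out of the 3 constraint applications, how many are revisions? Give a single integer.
Answer: 1

Derivation:
Constraint 1 (U + Z = W) on D(U)={2,4,5,8} D(Z)={2,3,6,8} D(W)={2,4,5,6,7,8}: U {2,4,5,8}->{2,4,5}; Z {2,3,6,8}->{2,3,6}; W {2,4,5,6,7,8}->{4,5,6,7,8} => REVISION
Constraint 2 (Z != W) on D(Z)={2,3,6} D(W)={4,5,6,7,8}: no change => not a revision
Constraint 3 (X != Z) on D(X)={2,3,5,6,7,8} D(Z)={2,3,6}: no change => not a revision
Total revisions = 1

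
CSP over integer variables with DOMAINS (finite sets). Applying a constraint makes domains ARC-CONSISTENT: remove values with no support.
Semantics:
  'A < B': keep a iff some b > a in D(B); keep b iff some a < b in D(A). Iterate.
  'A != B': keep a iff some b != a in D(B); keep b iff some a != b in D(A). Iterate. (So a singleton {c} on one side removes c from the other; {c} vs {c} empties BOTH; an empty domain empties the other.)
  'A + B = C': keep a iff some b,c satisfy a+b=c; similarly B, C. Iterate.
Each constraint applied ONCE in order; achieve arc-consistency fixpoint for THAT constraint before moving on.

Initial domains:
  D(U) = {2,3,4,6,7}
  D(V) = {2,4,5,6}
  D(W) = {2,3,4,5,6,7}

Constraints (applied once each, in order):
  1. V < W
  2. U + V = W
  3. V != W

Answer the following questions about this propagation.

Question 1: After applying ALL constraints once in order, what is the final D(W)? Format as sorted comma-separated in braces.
Constraint 1 (V < W) on D(V)={2,4,5,6} D(W)={2,3,4,5,6,7}: W {2,3,4,5,6,7}->{3,4,5,6,7}
Constraint 2 (U + V = W) on D(U)={2,3,4,6,7} D(V)={2,4,5,6} D(W)={3,4,5,6,7}: U {2,3,4,6,7}->{2,3,4}; V {2,4,5,6}->{2,4,5}; W {3,4,5,6,7}->{4,5,6,7}
Constraint 3 (V != W) on D(V)={2,4,5} D(W)={4,5,6,7}: no change
So after all 3 constraints: D(W) = {4,5,6,7}

Answer: {4,5,6,7}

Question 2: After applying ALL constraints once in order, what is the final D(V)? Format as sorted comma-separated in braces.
Answer: {2,4,5}

Derivation:
Constraint 1 (V < W) on D(V)={2,4,5,6} D(W)={2,3,4,5,6,7}: W {2,3,4,5,6,7}->{3,4,5,6,7}
Constraint 2 (U + V = W) on D(U)={2,3,4,6,7} D(V)={2,4,5,6} D(W)={3,4,5,6,7}: U {2,3,4,6,7}->{2,3,4}; V {2,4,5,6}->{2,4,5}; W {3,4,5,6,7}->{4,5,6,7}
Constraint 3 (V != W) on D(V)={2,4,5} D(W)={4,5,6,7}: no change
So after all 3 constraints: D(V) = {2,4,5}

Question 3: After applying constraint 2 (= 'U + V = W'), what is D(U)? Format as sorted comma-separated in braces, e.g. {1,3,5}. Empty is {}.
Answer: {2,3,4}

Derivation:
Constraint 1 (V < W) on D(V)={2,4,5,6} D(W)={2,3,4,5,6,7}: W {2,3,4,5,6,7}->{3,4,5,6,7}
Constraint 2 (U + V = W) on D(U)={2,3,4,6,7} D(V)={2,4,5,6} D(W)={3,4,5,6,7}: U {2,3,4,6,7}->{2,3,4}; V {2,4,5,6}->{2,4,5}; W {3,4,5,6,7}->{4,5,6,7}
So after constraint 2: D(U) = {2,3,4}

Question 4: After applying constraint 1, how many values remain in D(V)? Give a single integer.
Constraint 1 (V < W) on D(V)={2,4,5,6} D(W)={2,3,4,5,6,7}: W {2,3,4,5,6,7}->{3,4,5,6,7}
So after constraint 1: D(V)={2,4,5,6}, size = 4

Answer: 4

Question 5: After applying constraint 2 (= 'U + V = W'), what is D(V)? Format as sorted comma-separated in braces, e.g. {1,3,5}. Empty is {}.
Answer: {2,4,5}

Derivation:
Constraint 1 (V < W) on D(V)={2,4,5,6} D(W)={2,3,4,5,6,7}: W {2,3,4,5,6,7}->{3,4,5,6,7}
Constraint 2 (U + V = W) on D(U)={2,3,4,6,7} D(V)={2,4,5,6} D(W)={3,4,5,6,7}: U {2,3,4,6,7}->{2,3,4}; V {2,4,5,6}->{2,4,5}; W {3,4,5,6,7}->{4,5,6,7}
So after constraint 2: D(V) = {2,4,5}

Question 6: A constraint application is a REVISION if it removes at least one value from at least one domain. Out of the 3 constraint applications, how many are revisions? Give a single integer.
Constraint 1 (V < W) on D(V)={2,4,5,6} D(W)={2,3,4,5,6,7}: W {2,3,4,5,6,7}->{3,4,5,6,7} => REVISION
Constraint 2 (U + V = W) on D(U)={2,3,4,6,7} D(V)={2,4,5,6} D(W)={3,4,5,6,7}: U {2,3,4,6,7}->{2,3,4}; V {2,4,5,6}->{2,4,5}; W {3,4,5,6,7}->{4,5,6,7} => REVISION
Constraint 3 (V != W) on D(V)={2,4,5} D(W)={4,5,6,7}: no change => not a revision
Total revisions = 2

Answer: 2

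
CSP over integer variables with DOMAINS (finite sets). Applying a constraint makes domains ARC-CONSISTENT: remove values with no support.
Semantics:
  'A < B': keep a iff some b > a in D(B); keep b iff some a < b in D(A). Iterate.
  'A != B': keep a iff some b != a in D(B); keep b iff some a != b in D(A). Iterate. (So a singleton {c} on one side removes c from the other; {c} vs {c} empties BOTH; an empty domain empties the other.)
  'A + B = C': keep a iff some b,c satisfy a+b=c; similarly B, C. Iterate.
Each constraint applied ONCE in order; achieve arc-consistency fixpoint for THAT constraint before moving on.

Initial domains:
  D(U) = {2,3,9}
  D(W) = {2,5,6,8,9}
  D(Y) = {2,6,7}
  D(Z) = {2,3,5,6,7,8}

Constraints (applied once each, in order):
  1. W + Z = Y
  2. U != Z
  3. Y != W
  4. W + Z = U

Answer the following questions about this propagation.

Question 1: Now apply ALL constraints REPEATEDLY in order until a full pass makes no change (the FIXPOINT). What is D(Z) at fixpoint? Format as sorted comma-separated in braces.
pass 0 (initial): D(Z)={2,3,5,6,7,8}
pass 1: U {2,3,9}->{}; W {2,5,6,8,9}->{}; Y {2,6,7}->{7}; Z {2,3,5,6,7,8}->{}
pass 2: Y {7}->{}
pass 3: no change
Fixpoint after 3 passes: D(Z) = {}

Answer: {}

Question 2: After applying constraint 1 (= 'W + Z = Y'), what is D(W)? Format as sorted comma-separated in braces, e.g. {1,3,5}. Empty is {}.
Constraint 1 (W + Z = Y) on D(W)={2,5,6,8,9} D(Z)={2,3,5,6,7,8} D(Y)={2,6,7}: W {2,5,6,8,9}->{2,5}; Z {2,3,5,6,7,8}->{2,5}; Y {2,6,7}->{7}
So after constraint 1: D(W) = {2,5}

Answer: {2,5}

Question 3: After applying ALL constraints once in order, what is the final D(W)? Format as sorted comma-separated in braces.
Constraint 1 (W + Z = Y) on D(W)={2,5,6,8,9} D(Z)={2,3,5,6,7,8} D(Y)={2,6,7}: W {2,5,6,8,9}->{2,5}; Z {2,3,5,6,7,8}->{2,5}; Y {2,6,7}->{7}
Constraint 2 (U != Z) on D(U)={2,3,9} D(Z)={2,5}: no change
Constraint 3 (Y != W) on D(Y)={7} D(W)={2,5}: no change
Constraint 4 (W + Z = U) on D(W)={2,5} D(Z)={2,5} D(U)={2,3,9}: W {2,5}->{}; Z {2,5}->{}; U {2,3,9}->{}
So after all 4 constraints: D(W) = {}

Answer: {}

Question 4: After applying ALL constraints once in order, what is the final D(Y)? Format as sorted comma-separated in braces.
Answer: {7}

Derivation:
Constraint 1 (W + Z = Y) on D(W)={2,5,6,8,9} D(Z)={2,3,5,6,7,8} D(Y)={2,6,7}: W {2,5,6,8,9}->{2,5}; Z {2,3,5,6,7,8}->{2,5}; Y {2,6,7}->{7}
Constraint 2 (U != Z) on D(U)={2,3,9} D(Z)={2,5}: no change
Constraint 3 (Y != W) on D(Y)={7} D(W)={2,5}: no change
Constraint 4 (W + Z = U) on D(W)={2,5} D(Z)={2,5} D(U)={2,3,9}: W {2,5}->{}; Z {2,5}->{}; U {2,3,9}->{}
So after all 4 constraints: D(Y) = {7}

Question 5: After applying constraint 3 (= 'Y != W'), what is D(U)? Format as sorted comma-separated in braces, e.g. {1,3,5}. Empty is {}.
Answer: {2,3,9}

Derivation:
Constraint 1 (W + Z = Y) on D(W)={2,5,6,8,9} D(Z)={2,3,5,6,7,8} D(Y)={2,6,7}: W {2,5,6,8,9}->{2,5}; Z {2,3,5,6,7,8}->{2,5}; Y {2,6,7}->{7}
Constraint 2 (U != Z) on D(U)={2,3,9} D(Z)={2,5}: no change
Constraint 3 (Y != W) on D(Y)={7} D(W)={2,5}: no change
So after constraint 3: D(U) = {2,3,9}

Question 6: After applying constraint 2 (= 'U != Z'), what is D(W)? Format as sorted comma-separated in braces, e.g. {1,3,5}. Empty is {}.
Constraint 1 (W + Z = Y) on D(W)={2,5,6,8,9} D(Z)={2,3,5,6,7,8} D(Y)={2,6,7}: W {2,5,6,8,9}->{2,5}; Z {2,3,5,6,7,8}->{2,5}; Y {2,6,7}->{7}
Constraint 2 (U != Z) on D(U)={2,3,9} D(Z)={2,5}: no change
So after constraint 2: D(W) = {2,5}

Answer: {2,5}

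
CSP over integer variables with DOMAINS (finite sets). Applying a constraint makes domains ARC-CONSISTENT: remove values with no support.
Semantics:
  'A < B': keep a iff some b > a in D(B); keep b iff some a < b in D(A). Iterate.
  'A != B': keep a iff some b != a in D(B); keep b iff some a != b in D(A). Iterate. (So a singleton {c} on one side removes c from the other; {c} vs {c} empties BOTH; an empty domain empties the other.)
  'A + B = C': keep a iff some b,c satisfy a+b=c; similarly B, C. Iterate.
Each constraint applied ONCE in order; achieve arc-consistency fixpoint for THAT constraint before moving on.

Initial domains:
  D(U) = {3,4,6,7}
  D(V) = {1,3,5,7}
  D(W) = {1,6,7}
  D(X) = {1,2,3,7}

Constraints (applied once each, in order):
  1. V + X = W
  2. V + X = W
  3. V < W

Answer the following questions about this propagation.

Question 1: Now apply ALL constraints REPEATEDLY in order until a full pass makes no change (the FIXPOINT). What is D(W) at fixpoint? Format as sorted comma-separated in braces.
Answer: {6,7}

Derivation:
pass 0 (initial): D(W)={1,6,7}
pass 1: V {1,3,5,7}->{3,5}; W {1,6,7}->{6,7}; X {1,2,3,7}->{1,2,3}
pass 2: no change
Fixpoint after 2 passes: D(W) = {6,7}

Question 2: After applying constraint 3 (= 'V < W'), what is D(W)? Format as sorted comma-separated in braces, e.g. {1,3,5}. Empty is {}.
Answer: {6,7}

Derivation:
Constraint 1 (V + X = W) on D(V)={1,3,5,7} D(X)={1,2,3,7} D(W)={1,6,7}: V {1,3,5,7}->{3,5}; X {1,2,3,7}->{1,2,3}; W {1,6,7}->{6,7}
Constraint 2 (V + X = W) on D(V)={3,5} D(X)={1,2,3} D(W)={6,7}: no change
Constraint 3 (V < W) on D(V)={3,5} D(W)={6,7}: no change
So after constraint 3: D(W) = {6,7}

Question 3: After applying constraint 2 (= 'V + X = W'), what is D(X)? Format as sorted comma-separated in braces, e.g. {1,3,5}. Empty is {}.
Answer: {1,2,3}

Derivation:
Constraint 1 (V + X = W) on D(V)={1,3,5,7} D(X)={1,2,3,7} D(W)={1,6,7}: V {1,3,5,7}->{3,5}; X {1,2,3,7}->{1,2,3}; W {1,6,7}->{6,7}
Constraint 2 (V + X = W) on D(V)={3,5} D(X)={1,2,3} D(W)={6,7}: no change
So after constraint 2: D(X) = {1,2,3}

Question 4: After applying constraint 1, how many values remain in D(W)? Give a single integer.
Answer: 2

Derivation:
Constraint 1 (V + X = W) on D(V)={1,3,5,7} D(X)={1,2,3,7} D(W)={1,6,7}: V {1,3,5,7}->{3,5}; X {1,2,3,7}->{1,2,3}; W {1,6,7}->{6,7}
So after constraint 1: D(W)={6,7}, size = 2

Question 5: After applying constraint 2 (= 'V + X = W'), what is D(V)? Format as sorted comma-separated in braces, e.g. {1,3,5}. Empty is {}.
Answer: {3,5}

Derivation:
Constraint 1 (V + X = W) on D(V)={1,3,5,7} D(X)={1,2,3,7} D(W)={1,6,7}: V {1,3,5,7}->{3,5}; X {1,2,3,7}->{1,2,3}; W {1,6,7}->{6,7}
Constraint 2 (V + X = W) on D(V)={3,5} D(X)={1,2,3} D(W)={6,7}: no change
So after constraint 2: D(V) = {3,5}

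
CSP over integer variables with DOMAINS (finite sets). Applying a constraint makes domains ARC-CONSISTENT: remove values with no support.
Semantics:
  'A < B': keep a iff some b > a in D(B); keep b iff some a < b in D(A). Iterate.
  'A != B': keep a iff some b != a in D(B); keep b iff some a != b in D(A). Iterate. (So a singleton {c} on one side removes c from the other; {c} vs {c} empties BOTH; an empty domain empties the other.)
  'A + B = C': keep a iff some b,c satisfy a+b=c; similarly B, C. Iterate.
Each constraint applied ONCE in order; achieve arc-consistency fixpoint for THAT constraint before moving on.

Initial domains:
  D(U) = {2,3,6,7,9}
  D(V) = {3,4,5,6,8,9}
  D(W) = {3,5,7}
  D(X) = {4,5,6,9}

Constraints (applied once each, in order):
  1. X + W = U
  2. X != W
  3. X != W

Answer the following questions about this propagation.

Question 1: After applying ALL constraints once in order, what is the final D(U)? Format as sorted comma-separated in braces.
Constraint 1 (X + W = U) on D(X)={4,5,6,9} D(W)={3,5,7} D(U)={2,3,6,7,9}: X {4,5,6,9}->{4,6}; W {3,5,7}->{3,5}; U {2,3,6,7,9}->{7,9}
Constraint 2 (X != W) on D(X)={4,6} D(W)={3,5}: no change
Constraint 3 (X != W) on D(X)={4,6} D(W)={3,5}: no change
So after all 3 constraints: D(U) = {7,9}

Answer: {7,9}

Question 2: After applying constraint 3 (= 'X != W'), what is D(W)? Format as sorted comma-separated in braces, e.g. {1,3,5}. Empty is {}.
Answer: {3,5}

Derivation:
Constraint 1 (X + W = U) on D(X)={4,5,6,9} D(W)={3,5,7} D(U)={2,3,6,7,9}: X {4,5,6,9}->{4,6}; W {3,5,7}->{3,5}; U {2,3,6,7,9}->{7,9}
Constraint 2 (X != W) on D(X)={4,6} D(W)={3,5}: no change
Constraint 3 (X != W) on D(X)={4,6} D(W)={3,5}: no change
So after constraint 3: D(W) = {3,5}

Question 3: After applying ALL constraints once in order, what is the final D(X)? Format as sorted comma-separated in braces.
Answer: {4,6}

Derivation:
Constraint 1 (X + W = U) on D(X)={4,5,6,9} D(W)={3,5,7} D(U)={2,3,6,7,9}: X {4,5,6,9}->{4,6}; W {3,5,7}->{3,5}; U {2,3,6,7,9}->{7,9}
Constraint 2 (X != W) on D(X)={4,6} D(W)={3,5}: no change
Constraint 3 (X != W) on D(X)={4,6} D(W)={3,5}: no change
So after all 3 constraints: D(X) = {4,6}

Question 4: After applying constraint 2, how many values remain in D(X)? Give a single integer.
Constraint 1 (X + W = U) on D(X)={4,5,6,9} D(W)={3,5,7} D(U)={2,3,6,7,9}: X {4,5,6,9}->{4,6}; W {3,5,7}->{3,5}; U {2,3,6,7,9}->{7,9}
Constraint 2 (X != W) on D(X)={4,6} D(W)={3,5}: no change
So after constraint 2: D(X)={4,6}, size = 2

Answer: 2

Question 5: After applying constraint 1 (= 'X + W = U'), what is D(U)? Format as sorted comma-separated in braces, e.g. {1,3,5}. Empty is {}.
Constraint 1 (X + W = U) on D(X)={4,5,6,9} D(W)={3,5,7} D(U)={2,3,6,7,9}: X {4,5,6,9}->{4,6}; W {3,5,7}->{3,5}; U {2,3,6,7,9}->{7,9}
So after constraint 1: D(U) = {7,9}

Answer: {7,9}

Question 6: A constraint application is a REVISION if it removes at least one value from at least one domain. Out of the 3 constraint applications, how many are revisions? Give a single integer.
Answer: 1

Derivation:
Constraint 1 (X + W = U) on D(X)={4,5,6,9} D(W)={3,5,7} D(U)={2,3,6,7,9}: X {4,5,6,9}->{4,6}; W {3,5,7}->{3,5}; U {2,3,6,7,9}->{7,9} => REVISION
Constraint 2 (X != W) on D(X)={4,6} D(W)={3,5}: no change => not a revision
Constraint 3 (X != W) on D(X)={4,6} D(W)={3,5}: no change => not a revision
Total revisions = 1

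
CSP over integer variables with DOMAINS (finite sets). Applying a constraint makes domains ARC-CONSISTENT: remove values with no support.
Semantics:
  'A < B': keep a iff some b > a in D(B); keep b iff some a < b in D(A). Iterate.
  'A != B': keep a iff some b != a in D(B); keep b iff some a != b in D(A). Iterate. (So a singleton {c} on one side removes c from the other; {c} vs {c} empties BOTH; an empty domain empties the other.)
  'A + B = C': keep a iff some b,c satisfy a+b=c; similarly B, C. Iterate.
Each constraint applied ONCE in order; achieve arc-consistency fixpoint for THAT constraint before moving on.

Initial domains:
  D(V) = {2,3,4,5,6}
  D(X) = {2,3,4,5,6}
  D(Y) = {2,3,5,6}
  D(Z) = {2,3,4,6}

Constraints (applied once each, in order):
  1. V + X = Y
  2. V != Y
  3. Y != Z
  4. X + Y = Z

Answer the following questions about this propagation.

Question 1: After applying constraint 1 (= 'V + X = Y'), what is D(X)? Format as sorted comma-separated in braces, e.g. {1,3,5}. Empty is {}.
Constraint 1 (V + X = Y) on D(V)={2,3,4,5,6} D(X)={2,3,4,5,6} D(Y)={2,3,5,6}: V {2,3,4,5,6}->{2,3,4}; X {2,3,4,5,6}->{2,3,4}; Y {2,3,5,6}->{5,6}
So after constraint 1: D(X) = {2,3,4}

Answer: {2,3,4}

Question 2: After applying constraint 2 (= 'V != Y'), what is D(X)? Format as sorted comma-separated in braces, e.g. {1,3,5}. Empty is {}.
Answer: {2,3,4}

Derivation:
Constraint 1 (V + X = Y) on D(V)={2,3,4,5,6} D(X)={2,3,4,5,6} D(Y)={2,3,5,6}: V {2,3,4,5,6}->{2,3,4}; X {2,3,4,5,6}->{2,3,4}; Y {2,3,5,6}->{5,6}
Constraint 2 (V != Y) on D(V)={2,3,4} D(Y)={5,6}: no change
So after constraint 2: D(X) = {2,3,4}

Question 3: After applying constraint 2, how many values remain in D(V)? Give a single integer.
Answer: 3

Derivation:
Constraint 1 (V + X = Y) on D(V)={2,3,4,5,6} D(X)={2,3,4,5,6} D(Y)={2,3,5,6}: V {2,3,4,5,6}->{2,3,4}; X {2,3,4,5,6}->{2,3,4}; Y {2,3,5,6}->{5,6}
Constraint 2 (V != Y) on D(V)={2,3,4} D(Y)={5,6}: no change
So after constraint 2: D(V)={2,3,4}, size = 3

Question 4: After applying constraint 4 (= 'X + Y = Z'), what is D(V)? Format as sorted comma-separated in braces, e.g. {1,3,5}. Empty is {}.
Answer: {2,3,4}

Derivation:
Constraint 1 (V + X = Y) on D(V)={2,3,4,5,6} D(X)={2,3,4,5,6} D(Y)={2,3,5,6}: V {2,3,4,5,6}->{2,3,4}; X {2,3,4,5,6}->{2,3,4}; Y {2,3,5,6}->{5,6}
Constraint 2 (V != Y) on D(V)={2,3,4} D(Y)={5,6}: no change
Constraint 3 (Y != Z) on D(Y)={5,6} D(Z)={2,3,4,6}: no change
Constraint 4 (X + Y = Z) on D(X)={2,3,4} D(Y)={5,6} D(Z)={2,3,4,6}: X {2,3,4}->{}; Y {5,6}->{}; Z {2,3,4,6}->{}
So after constraint 4: D(V) = {2,3,4}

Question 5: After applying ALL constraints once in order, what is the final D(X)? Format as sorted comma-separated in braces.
Constraint 1 (V + X = Y) on D(V)={2,3,4,5,6} D(X)={2,3,4,5,6} D(Y)={2,3,5,6}: V {2,3,4,5,6}->{2,3,4}; X {2,3,4,5,6}->{2,3,4}; Y {2,3,5,6}->{5,6}
Constraint 2 (V != Y) on D(V)={2,3,4} D(Y)={5,6}: no change
Constraint 3 (Y != Z) on D(Y)={5,6} D(Z)={2,3,4,6}: no change
Constraint 4 (X + Y = Z) on D(X)={2,3,4} D(Y)={5,6} D(Z)={2,3,4,6}: X {2,3,4}->{}; Y {5,6}->{}; Z {2,3,4,6}->{}
So after all 4 constraints: D(X) = {}

Answer: {}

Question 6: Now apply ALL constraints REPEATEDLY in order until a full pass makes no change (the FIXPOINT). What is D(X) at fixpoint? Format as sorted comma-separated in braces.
pass 0 (initial): D(X)={2,3,4,5,6}
pass 1: V {2,3,4,5,6}->{2,3,4}; X {2,3,4,5,6}->{}; Y {2,3,5,6}->{}; Z {2,3,4,6}->{}
pass 2: V {2,3,4}->{}
pass 3: no change
Fixpoint after 3 passes: D(X) = {}

Answer: {}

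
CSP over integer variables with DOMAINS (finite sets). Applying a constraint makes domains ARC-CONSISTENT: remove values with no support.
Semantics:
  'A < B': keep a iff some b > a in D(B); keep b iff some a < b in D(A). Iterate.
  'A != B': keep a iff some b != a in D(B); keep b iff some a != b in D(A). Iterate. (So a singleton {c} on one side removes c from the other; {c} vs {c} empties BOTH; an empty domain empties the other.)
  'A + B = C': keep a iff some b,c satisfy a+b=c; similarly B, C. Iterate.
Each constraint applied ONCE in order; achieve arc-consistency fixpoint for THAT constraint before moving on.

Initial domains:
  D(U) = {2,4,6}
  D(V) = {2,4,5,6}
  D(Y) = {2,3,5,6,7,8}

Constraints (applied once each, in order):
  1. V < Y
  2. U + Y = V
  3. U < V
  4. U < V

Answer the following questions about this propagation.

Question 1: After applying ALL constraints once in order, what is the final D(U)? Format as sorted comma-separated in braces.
Constraint 1 (V < Y) on D(V)={2,4,5,6} D(Y)={2,3,5,6,7,8}: Y {2,3,5,6,7,8}->{3,5,6,7,8}
Constraint 2 (U + Y = V) on D(U)={2,4,6} D(Y)={3,5,6,7,8} D(V)={2,4,5,6}: U {2,4,6}->{2}; Y {3,5,6,7,8}->{3}; V {2,4,5,6}->{5}
Constraint 3 (U < V) on D(U)={2} D(V)={5}: no change
Constraint 4 (U < V) on D(U)={2} D(V)={5}: no change
So after all 4 constraints: D(U) = {2}

Answer: {2}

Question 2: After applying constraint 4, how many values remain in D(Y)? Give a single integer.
Constraint 1 (V < Y) on D(V)={2,4,5,6} D(Y)={2,3,5,6,7,8}: Y {2,3,5,6,7,8}->{3,5,6,7,8}
Constraint 2 (U + Y = V) on D(U)={2,4,6} D(Y)={3,5,6,7,8} D(V)={2,4,5,6}: U {2,4,6}->{2}; Y {3,5,6,7,8}->{3}; V {2,4,5,6}->{5}
Constraint 3 (U < V) on D(U)={2} D(V)={5}: no change
Constraint 4 (U < V) on D(U)={2} D(V)={5}: no change
So after constraint 4: D(Y)={3}, size = 1

Answer: 1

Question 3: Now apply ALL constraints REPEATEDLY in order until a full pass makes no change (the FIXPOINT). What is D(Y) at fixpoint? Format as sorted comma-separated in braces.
Answer: {}

Derivation:
pass 0 (initial): D(Y)={2,3,5,6,7,8}
pass 1: U {2,4,6}->{2}; V {2,4,5,6}->{5}; Y {2,3,5,6,7,8}->{3}
pass 2: U {2}->{}; V {5}->{}; Y {3}->{}
pass 3: no change
Fixpoint after 3 passes: D(Y) = {}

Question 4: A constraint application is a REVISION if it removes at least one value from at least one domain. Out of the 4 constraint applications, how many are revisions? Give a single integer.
Constraint 1 (V < Y) on D(V)={2,4,5,6} D(Y)={2,3,5,6,7,8}: Y {2,3,5,6,7,8}->{3,5,6,7,8} => REVISION
Constraint 2 (U + Y = V) on D(U)={2,4,6} D(Y)={3,5,6,7,8} D(V)={2,4,5,6}: U {2,4,6}->{2}; Y {3,5,6,7,8}->{3}; V {2,4,5,6}->{5} => REVISION
Constraint 3 (U < V) on D(U)={2} D(V)={5}: no change => not a revision
Constraint 4 (U < V) on D(U)={2} D(V)={5}: no change => not a revision
Total revisions = 2

Answer: 2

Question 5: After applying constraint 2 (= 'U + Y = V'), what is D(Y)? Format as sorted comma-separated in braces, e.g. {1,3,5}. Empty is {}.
Answer: {3}

Derivation:
Constraint 1 (V < Y) on D(V)={2,4,5,6} D(Y)={2,3,5,6,7,8}: Y {2,3,5,6,7,8}->{3,5,6,7,8}
Constraint 2 (U + Y = V) on D(U)={2,4,6} D(Y)={3,5,6,7,8} D(V)={2,4,5,6}: U {2,4,6}->{2}; Y {3,5,6,7,8}->{3}; V {2,4,5,6}->{5}
So after constraint 2: D(Y) = {3}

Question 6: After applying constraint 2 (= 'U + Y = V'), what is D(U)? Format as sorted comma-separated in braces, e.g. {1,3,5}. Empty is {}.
Answer: {2}

Derivation:
Constraint 1 (V < Y) on D(V)={2,4,5,6} D(Y)={2,3,5,6,7,8}: Y {2,3,5,6,7,8}->{3,5,6,7,8}
Constraint 2 (U + Y = V) on D(U)={2,4,6} D(Y)={3,5,6,7,8} D(V)={2,4,5,6}: U {2,4,6}->{2}; Y {3,5,6,7,8}->{3}; V {2,4,5,6}->{5}
So after constraint 2: D(U) = {2}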